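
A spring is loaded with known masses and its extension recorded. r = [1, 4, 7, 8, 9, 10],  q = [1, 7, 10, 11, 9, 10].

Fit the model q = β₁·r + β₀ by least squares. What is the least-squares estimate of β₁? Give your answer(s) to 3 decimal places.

With design matrix M, MᵀM = [[311, 39]; [39, 6]] and Mᵀq = [368, 48]ᵀ.
Δ = 311·6 − 39² = 345.
β₁ = (368·6 − 39·48)/345 = 112/115; β₀ = (311·48 − 39·368)/345 = 192/115.

β₁ = 0.974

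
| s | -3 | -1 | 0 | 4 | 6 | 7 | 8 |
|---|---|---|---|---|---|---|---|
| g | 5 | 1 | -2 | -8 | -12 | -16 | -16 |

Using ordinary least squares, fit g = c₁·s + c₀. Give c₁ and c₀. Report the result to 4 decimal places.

c₁ = -1.9286, c₀ = -1.0714

Setting ∂/∂c₁ … = 0 gives: 175·c₁ + 21·c₀ = -360;  21·c₁ + 7·c₀ = -48.
(Σs·s = 175, Σs = 21, Σ1 = 7, Σs·g = -360, Σg = -48.)
Determinant 175·7 − 21² = 784.
c₁ = ((-360)·7 − 21·(-48))/784 = -27/14; c₀ = (175·(-48) − 21·(-360))/784 = -15/14.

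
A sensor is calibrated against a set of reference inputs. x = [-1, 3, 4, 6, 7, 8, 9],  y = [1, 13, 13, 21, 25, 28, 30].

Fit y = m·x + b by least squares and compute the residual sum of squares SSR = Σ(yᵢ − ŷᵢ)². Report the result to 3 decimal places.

SSR = 7.405

The normal system AᵀA·[m, b]ᵀ = Aᵀy is [[256, 36]; [36, 7]]·[m, b]ᵀ = [885, 131]ᵀ.
det = 256·7 − 36² = 496.
m = (885·7 − 36·131)/496 = 1479/496; b = (256·131 − 36·885)/496 = 419/124.
Residuals: 299/496, 335/496, -143/62, -67/248, 371/496, 95/124, -107/496; SSR = 3673/496.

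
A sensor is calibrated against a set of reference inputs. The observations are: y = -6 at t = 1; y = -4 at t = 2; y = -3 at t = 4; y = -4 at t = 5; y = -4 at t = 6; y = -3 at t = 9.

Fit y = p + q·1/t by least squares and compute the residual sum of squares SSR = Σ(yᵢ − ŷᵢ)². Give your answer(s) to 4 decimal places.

SSR = 1.2499

Compute the Gram sums: Σ1 = 6, Σ1/t = 401/180, Σ1/t·1/t = 45121/32400.
For Mᵀy: Σy = -24, Σ1/t·y = -211/20.
Eliminating q: (45121/32400)·(row 1) − (401/180)·(row 2) gives (4397/1296)·p = (45121/32400)·(-24) − (401/180)·(-211/20) = -21427/2160, so p = -64281/21985.
Then q = ((-211/20) − (401/180)·(-64281/21985))/(45121/32400) = -12744/4397.
Residuals: -3909/21985, 8201/21985, 14256/21985, -2183/4397, -13039/21985, 5406/21985; SSR = 5496/4397.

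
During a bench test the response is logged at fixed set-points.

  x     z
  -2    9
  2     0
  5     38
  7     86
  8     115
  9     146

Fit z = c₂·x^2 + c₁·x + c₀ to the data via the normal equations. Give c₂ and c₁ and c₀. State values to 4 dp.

c₂ = 2.0877, c₁ = -1.9997, c₀ = -3.6517

Setting ∂/∂c₂ … = 0 gives: 13715·c₂ + 1709·c₁ + 227·c₀ = 24386;  1709·c₂ + 227·c₁ + 29·c₀ = 3008;  227·c₂ + 29·c₁ + 6·c₀ = 394.
(Σx^2·x^2 = 13715, Σx^2·x = 1709, Σx^2 = 227, Σx·x = 227, Σx = 29, Σ1 = 6, Σx^2·z = 24386, Σx·z = 3008, Σz = 394.)
Inverting the 3×3 Gram matrix, [c₂, c₁, c₀]ᵀ = [147891/70840, -141661/70840, -32336/8855]ᵀ.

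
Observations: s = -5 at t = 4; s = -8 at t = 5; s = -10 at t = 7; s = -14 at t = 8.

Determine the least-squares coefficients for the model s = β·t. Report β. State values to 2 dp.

β = -1.57

The normal system AᵀA·[β]ᵀ = Aᵀs is [[154]]·[β]ᵀ = [-242]ᵀ.
β = (-242)/154 = -1.57143.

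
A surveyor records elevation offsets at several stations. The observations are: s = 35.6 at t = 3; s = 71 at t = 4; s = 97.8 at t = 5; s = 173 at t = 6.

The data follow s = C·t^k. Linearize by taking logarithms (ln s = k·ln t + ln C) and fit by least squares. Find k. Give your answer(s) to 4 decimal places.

Let Y = ln s. Fitting Y = k·ln t + ln C by least squares:
Σln t = 5.8861, Σ(ln t)² = 8.9295, Σln s = 17.5712, Σln t·ln s = 26.4433.
Normal system: [[8.9295, 5.8861]; [5.8861, 4]]·[k, ln C]ᵀ = [26.4433, 17.5712]ᵀ.
Solving (det = 1.0716): k = 2.19040, ln C = 1.16958.

k = 2.1904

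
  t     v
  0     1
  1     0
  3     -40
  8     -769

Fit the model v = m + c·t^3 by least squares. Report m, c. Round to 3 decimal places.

Sums needed: Σ1 = 4, Σt^3 = 540, Σt^3·t^3 = 262874.
And Σv = -808, Σt^3·v = -394808.
AᵀA·[m, c]ᵀ = Aᵀv becomes [[4, 540]; [540, 262874]]·[m, c]ᵀ = [-808, -394808]ᵀ.
det = 4·262874 − 540² = 759896.
m = ((-808)·262874 − 540·(-394808))/759896 = 99266/94987; c = (4·(-394808) − 540·(-808))/759896 = -142864/94987.

m = 1.045, c = -1.504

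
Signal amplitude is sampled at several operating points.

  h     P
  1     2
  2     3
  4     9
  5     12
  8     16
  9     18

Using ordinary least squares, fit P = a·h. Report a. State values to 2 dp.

a = 2.06

Sums needed: Σh·h = 191.
Right-hand side: Σh·P = 394.
Hence a = 394 / 191 ≈ 2.06283.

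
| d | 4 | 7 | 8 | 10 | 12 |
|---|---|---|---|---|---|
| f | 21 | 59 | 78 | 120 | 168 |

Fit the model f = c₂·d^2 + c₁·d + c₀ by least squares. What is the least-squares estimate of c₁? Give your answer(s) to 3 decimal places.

Setting ∂/∂c₂ … = 0 gives: 37489·c₂ + 3647·c₁ + 373·c₀ = 44411;  3647·c₂ + 373·c₁ + 41·c₀ = 4337;  373·c₂ + 41·c₁ + 5·c₀ = 446.
Solving the 3×3 system (Gaussian elimination) gives c₂ = 24839/23478, c₁ = 36551/23478, c₀ = -9745/3913.

c₁ = 1.557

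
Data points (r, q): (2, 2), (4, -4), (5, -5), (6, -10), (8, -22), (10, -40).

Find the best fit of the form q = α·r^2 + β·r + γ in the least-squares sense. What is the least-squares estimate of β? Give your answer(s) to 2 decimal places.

Sums needed: Σr^2·r^2 = 16289, Σr^2·r = 1925, Σr^2 = 245, Σr·r = 245, Σr = 35, Σ1 = 6.
And Σr^2·q = -5949, Σr·q = -673, Σq = -79.
Normal equations: [[16289, 1925, 245]; [1925, 245, 35]; [245, 35, 6]]·[α, β, γ]ᵀ = [-5949, -673, -79]ᵀ.
Row-reducing yields α = -257/462, β = 3601/2310, γ = 5/11.

β = 1.56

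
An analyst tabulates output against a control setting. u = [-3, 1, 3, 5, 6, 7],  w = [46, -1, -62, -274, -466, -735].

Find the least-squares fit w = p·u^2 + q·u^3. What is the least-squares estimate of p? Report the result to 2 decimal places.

p = -0.87

Forming AᵀA = [[4485, 27709]; [27709, 181389]] and Aᵀw = [-59786, -389928]ᵀ gives AᵀA·[p, q]ᵀ = Aᵀw.
Δ = 4485·181389 − 27709² = 45740984.
p = ((-59786)·181389 − 27709·(-389928))/45740984 = -20003901/22870492; q = (4485·(-389928) − 27709·(-59786))/45740984 = -46108403/22870492.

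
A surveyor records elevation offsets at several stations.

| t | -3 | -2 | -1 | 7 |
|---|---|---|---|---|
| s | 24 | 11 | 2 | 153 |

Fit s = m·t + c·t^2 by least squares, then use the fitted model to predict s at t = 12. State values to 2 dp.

Normal-equation sums: Σt·t = 63, Σt·t^2 = 307, Σt^2·t^2 = 2499.
Right-hand side: Σt·s = 975, Σt^2·s = 7759.
Normal equations: [[63, 307]; [307, 2499]]·[m, c]ᵀ = [975, 7759]ᵀ.
Δ = 63·2499 − 307² = 63188.
m = (975·2499 − 307·7759)/63188 = 13628/15797; c = (63·7759 − 307·975)/63188 = 47373/15797.
At t = 12: ŝ = (13628/15797)·(12) + (47373/15797)·(144) = 6985248/15797.

ŝ = 442.19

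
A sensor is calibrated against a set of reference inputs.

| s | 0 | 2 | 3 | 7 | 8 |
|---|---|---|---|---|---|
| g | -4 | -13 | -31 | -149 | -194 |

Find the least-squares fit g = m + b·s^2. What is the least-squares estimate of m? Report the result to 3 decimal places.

The normal system MᵀM·[m, b]ᵀ = Mᵀg is [[5, 126]; [126, 6594]]·[m, b]ᵀ = [-391, -20048]ᵀ.
det = 5·6594 − 126² = 17094.
m = ((-391)·6594 − 126·(-20048))/17094 = -113/37; b = (5·(-20048) − 126·(-391))/17094 = -331/111.

m = -3.054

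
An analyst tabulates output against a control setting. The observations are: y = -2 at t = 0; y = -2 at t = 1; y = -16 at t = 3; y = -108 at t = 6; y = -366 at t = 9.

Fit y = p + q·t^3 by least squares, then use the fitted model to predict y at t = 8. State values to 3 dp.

ŷ = -257.258

Setting ∂/∂p … = 0 gives: 5·p + 973·q = -494;  973·p + 578827·q = -290576.
(Σ1 = 5, Σt^3 = 973, Σt^3·t^3 = 578827, Σy = -494, Σt^3·y = -290576.)
Eliminating q: 578827·(row 1) − 973·(row 2) gives 1947406·p = 578827·(-494) − 973·(-290576) = -3210090, so p = -1605045/973703.
Then q = ((-290576) − 973·(-1605045/973703))/578827 = -486109/973703.
At t = 8: ŷ = (-1605045/973703)·(1) + (-486109/973703)·(512) = -250492853/973703.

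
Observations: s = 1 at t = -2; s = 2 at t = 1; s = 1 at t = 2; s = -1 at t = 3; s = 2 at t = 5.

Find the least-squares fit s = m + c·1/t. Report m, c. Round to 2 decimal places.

m = 0.86, c = 0.45

With design matrix A, AᵀA = [[5, 23/15]; [23/15, 743/450]] and Aᵀs = [5, 31/15]ᵀ.
Eliminating c: (743/450)·(row 1) − (23/15)·(row 2) gives (2657/450)·m = (743/450)·5 − (23/15)·(31/15) = 763/150, so m = 2289/2657.
Then c = ((31/15) − (23/15)·(2289/2657))/(743/450) = 1200/2657.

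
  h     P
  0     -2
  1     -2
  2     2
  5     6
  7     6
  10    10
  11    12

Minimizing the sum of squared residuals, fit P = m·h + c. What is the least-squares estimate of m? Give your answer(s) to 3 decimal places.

m = 1.231

The normal equations are: 300·m + 36·c = 306;  36·m + 7·c = 32.
det = 300·7 − 36² = 804.
m = (306·7 − 36·32)/804 = 165/134; c = (300·32 − 36·306)/804 = -118/67.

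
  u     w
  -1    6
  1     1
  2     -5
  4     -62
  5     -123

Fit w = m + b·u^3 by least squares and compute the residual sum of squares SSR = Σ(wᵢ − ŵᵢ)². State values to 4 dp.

Normal-equation sums: Σ1 = 5, Σu^3 = 197, Σu^3·u^3 = 19787.
Moment sums: Σw = -183, Σu^3·w = -19388.
XᵀX·[m, b]ᵀ = Xᵀw becomes [[5, 197]; [197, 19787]]·[m, b]ᵀ = [-183, -19388]ᵀ.
Eliminating b: 19787·(row 1) − 197·(row 2) gives 60126·m = 19787·(-183) − 197·(-19388) = 198415, so m = 198415/60126.
Then b = ((-19388) − 197·(198415/60126))/19787 = -60889/60126.
Residuals: 50726/30063, -12900/10021, -11933/60126, -9777/20042, 8606/30063; SSR = 292423/60126.

SSR = 4.8635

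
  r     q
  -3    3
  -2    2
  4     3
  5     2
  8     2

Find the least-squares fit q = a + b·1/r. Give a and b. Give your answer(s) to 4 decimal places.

a = 2.4022, b = 0.0429

Entries of MᵀM: Σ1 = 5, Σ1/r = -31/120, Σ1/r·1/r = 6901/14400.
Right-hand side: Σq = 12, Σ1/r·q = -3/5.
Normal equations: [[5, -31/120]; [-31/120, 6901/14400]]·[a, b]ᵀ = [12, -3/5]ᵀ.
Determinant 5·(6901/14400) − (-31/120)² = 4193/1800.
a = (12·(6901/14400) − (-31/120)·(-3/5))/(4193/1800) = 20145/8386; b = (5·(-3/5) − (-31/120)·12)/(4193/1800) = 180/4193.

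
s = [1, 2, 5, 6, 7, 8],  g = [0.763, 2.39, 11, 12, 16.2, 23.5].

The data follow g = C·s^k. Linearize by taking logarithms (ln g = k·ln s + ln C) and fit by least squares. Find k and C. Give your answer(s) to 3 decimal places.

k = 1.598, C = 0.773

Let Y = ln g. Fitting Y = k·ln s + ln C by least squares:
AᵀA = [[14.3918, 8.1197]; [8.1197, 6]], rhs = [20.8997, 11.4256]ᵀ  (here Σln s = 8.1197, Σ(ln s)² = 14.3918, Σln g = 11.4256, Σln s·ln g = 20.8997).
Δ = 14.3918·6 − (8.1197)² = 20.4213; k = (20.8997·6 − 8.1197·11.4256)/20.4213 = 1.59764, ln C = (14.3918·11.4256 − 8.1197·20.8997)/20.4213 = -0.25780, so C = exp(-0.25780) = 0.77275.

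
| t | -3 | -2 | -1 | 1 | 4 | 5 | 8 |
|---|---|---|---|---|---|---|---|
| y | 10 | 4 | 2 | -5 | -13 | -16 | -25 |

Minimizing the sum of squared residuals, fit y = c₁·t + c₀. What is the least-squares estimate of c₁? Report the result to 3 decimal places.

c₁ = -3.050

Entries of MᵀM: Σt·t = 120, Σt = 12, Σ1 = 7.
Moment sums: Σt·y = -377, Σy = -43.
So MᵀM·[c₁, c₀]ᵀ = Mᵀy: [[120, 12]; [12, 7]]·[c₁, c₀]ᵀ = [-377, -43]ᵀ.
det = 120·7 − 12² = 696.
c₁ = ((-377)·7 − 12·(-43))/696 = -2123/696; c₀ = (120·(-43) − 12·(-377))/696 = -53/58.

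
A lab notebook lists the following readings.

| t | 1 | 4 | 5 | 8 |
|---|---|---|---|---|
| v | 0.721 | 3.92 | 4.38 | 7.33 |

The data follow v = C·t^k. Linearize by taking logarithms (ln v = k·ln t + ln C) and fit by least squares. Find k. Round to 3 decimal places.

k = 1.124

With ln vᵢ as the transformed response and ln tᵢ as the regressor:
Over the data: Σln t = 5.0752, Σ(ln t)² = 8.8362, Σln v = 4.5080, Σln t·ln v = 8.4132.
Normal system: [[8.8362, 5.0752]; [5.0752, 4]]·[k, ln C]ᵀ = [8.4132, 4.5080]ᵀ.
Slope k = (n·Σln t·ln v − Σln t·Σln v)/(n·Σ(ln t)² − (Σln t)²) = (4·8.4132 − 5.0752·4.5080)/9.5873 = 1.12377; ln C = (Σln v − k·Σln t)/n = -0.29884.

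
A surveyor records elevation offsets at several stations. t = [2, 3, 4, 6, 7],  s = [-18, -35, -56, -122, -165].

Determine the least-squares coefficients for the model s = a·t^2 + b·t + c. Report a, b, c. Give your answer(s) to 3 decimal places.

a = -3.399, b = 1.282, c = -7.338

From the data, Σt^2·t^2 = 4050, Σt^2·t = 658, Σt^2 = 114, Σt·t = 114, Σt = 22, Σ1 = 5.
For Mᵀs: Σt^2·s = -13760, Σt·s = -2252, Σs = -396.
Inverting the 3×3 Gram matrix, [a, b, c]ᵀ = [-1047/308, 395/308, -565/77]ᵀ.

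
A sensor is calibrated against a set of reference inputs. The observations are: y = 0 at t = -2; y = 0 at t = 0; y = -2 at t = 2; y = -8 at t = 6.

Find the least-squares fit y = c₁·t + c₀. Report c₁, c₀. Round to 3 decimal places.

Forming XᵀX = [[44, 6]; [6, 4]] and Xᵀy = [-52, -10]ᵀ gives XᵀX·[c₁, c₀]ᵀ = Xᵀy.
Eliminating c₀: 4·(row 1) − 6·(row 2) gives 140·c₁ = 4·(-52) − 6·(-10) = -148, so c₁ = -37/35.
Then c₀ = ((-10) − 6·(-37/35))/4 = -32/35.

c₁ = -1.057, c₀ = -0.914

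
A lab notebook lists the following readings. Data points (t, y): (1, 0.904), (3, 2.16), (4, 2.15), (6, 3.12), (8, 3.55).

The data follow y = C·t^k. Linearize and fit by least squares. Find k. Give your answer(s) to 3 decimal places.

Taking logs, ln y = k·ln t + ln C, so regress ln y on ln t.
Σln t = 6.3561, Σ(ln t)² = 10.6632, Σln y = 3.8394, Σln t·ln y = 6.5805.
Normal system: [[10.6632, 6.3561]; [6.3561, 5]]·[k, ln C]ᵀ = [6.5805, 3.8394]ᵀ.
Slope k = (n·Σln t·ln y − Σln t·Σln y)/(n·Σ(ln t)² − (Σln t)²) = (5·6.5805 − 6.3561·3.8394)/12.9161 = 0.65798; ln C = (Σln y − k·Σln t)/n = -0.06856.

k = 0.658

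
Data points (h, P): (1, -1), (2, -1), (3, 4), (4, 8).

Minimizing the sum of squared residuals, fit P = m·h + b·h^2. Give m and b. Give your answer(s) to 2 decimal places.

m = -2.24, b = 1.08

Setting ∂/∂m … = 0 gives: 30·m + 100·b = 41;  100·m + 354·b = 159.
(Σh·h = 30, Σh·h^2 = 100, Σh^2·h^2 = 354, Σh·P = 41, Σh^2·P = 159.)
det = 30·354 − 100² = 620.
m = (41·354 − 100·159)/620 = -693/310; b = (30·159 − 100·41)/620 = 67/62.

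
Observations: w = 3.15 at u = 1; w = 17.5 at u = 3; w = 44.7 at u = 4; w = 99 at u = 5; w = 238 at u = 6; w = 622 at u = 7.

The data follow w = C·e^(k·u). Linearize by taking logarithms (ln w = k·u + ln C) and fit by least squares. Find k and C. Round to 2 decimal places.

Taking logs, ln w = k·u + ln C, so regress ln w on u.
Σu = 26.0000, Σ(u)² = 136.0000, Σln w = 24.3099, Σu·ln w = 125.7737.
Normal system: [[136.0000, 26.0000]; [26.0000, 6]]·[k, ln C]ᵀ = [125.7737, 24.3099]ᵀ.
Δ = 136.0000·6 − (26.0000)² = 140.0000; k = (125.7737·6 − 26.0000·24.3099)/140.0000 = 0.87560, ln C = (136.0000·24.3099 − 26.0000·125.7737)/140.0000 = 0.25737, so C = exp(0.25737) = 1.29352.

k = 0.88, C = 1.29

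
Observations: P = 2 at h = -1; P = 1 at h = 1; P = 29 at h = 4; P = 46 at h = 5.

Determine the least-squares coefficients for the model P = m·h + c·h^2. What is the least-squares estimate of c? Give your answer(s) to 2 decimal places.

c = 1.92

The normal system XᵀX·[m, c]ᵀ = XᵀP is [[43, 189]; [189, 883]]·[m, c]ᵀ = [345, 1617]ᵀ.
Determinant 43·883 − 189² = 2248.
m = (345·883 − 189·1617)/2248 = -489/1124; c = (43·1617 − 189·345)/2248 = 2163/1124.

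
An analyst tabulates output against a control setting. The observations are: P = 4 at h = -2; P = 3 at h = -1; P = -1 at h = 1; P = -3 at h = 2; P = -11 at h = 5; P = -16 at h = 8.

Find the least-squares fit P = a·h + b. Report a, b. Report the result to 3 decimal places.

a = -2.104, b = 0.558

Setting ∂/∂a … = 0 gives: 99·a + 13·b = -201;  13·a + 6·b = -24.
Determinant 99·6 − 13² = 425.
a = ((-201)·6 − 13·(-24))/425 = -894/425; b = (99·(-24) − 13·(-201))/425 = 237/425.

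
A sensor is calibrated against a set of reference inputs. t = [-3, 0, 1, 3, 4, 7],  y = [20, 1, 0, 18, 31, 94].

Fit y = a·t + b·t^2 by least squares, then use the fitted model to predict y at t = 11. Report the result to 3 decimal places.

Compute the Gram sums: Σt·t = 84, Σt·t^2 = 408, Σt^2·t^2 = 2820.
And Σt·y = 776, Σt^2·y = 5444.
Eliminating b: 2820·(row 1) − 408·(row 2) gives 70416·a = 2820·776 − 408·5444 = -32832, so a = -76/163.
Then b = (5444 − 408·(-76/163))/2820 = 977/489.
At t = 11: ŷ = (-76/163)·(11) + (977/489)·(121) = 115709/489.

ŷ = 236.624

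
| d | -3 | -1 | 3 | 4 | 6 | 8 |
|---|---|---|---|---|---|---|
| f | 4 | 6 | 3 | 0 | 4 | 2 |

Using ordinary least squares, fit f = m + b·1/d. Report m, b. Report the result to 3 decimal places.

m = 2.932, b = -3.066

Setting ∂/∂m … = 0 gives: 6·m + (-11/24)·b = 19;  (-11/24)·m + (85/64)·b = -65/12.
(Σ1 = 6, Σ1/d = -11/24, Σ1/d·1/d = 85/64, Σf = 19, Σ1/d·f = -65/12.)
Eliminating b: (85/64)·(row 1) − (-11/24)·(row 2) gives (4469/576)·m = (85/64)·19 − (-11/24)·(-65/12) = 13105/576, so m = 13105/4469.
Then b = ((-65/12) − (-11/24)·(13105/4469))/(85/64) = -13704/4469.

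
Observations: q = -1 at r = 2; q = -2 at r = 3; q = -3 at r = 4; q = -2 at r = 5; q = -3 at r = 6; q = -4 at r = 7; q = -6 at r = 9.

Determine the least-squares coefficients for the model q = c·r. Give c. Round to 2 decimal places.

c = -0.59

XᵀX·[c]ᵀ = Xᵀq reads: 220·c = -130.
Hence c = -130 / 220 ≈ -0.590909.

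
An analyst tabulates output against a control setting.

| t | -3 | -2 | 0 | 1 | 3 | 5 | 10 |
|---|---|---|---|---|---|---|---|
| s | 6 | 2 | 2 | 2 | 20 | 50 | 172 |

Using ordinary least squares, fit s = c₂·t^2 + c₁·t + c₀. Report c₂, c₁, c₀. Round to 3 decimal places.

Setting ∂/∂c₂ … = 0 gives: 10804·c₂ + 1118·c₁ + 148·c₀ = 18694;  1118·c₂ + 148·c₁ + 14·c₀ = 2010;  148·c₂ + 14·c₁ + 7·c₀ = 254.
(Σt^2·t^2 = 10804, Σt^2·t = 1118, Σt^2 = 148, Σt·t = 148, Σt = 14, Σ1 = 7, Σt^2·s = 18694, Σt·s = 2010, Σs = 254.)
Row-reducing yields c₂ = 70817/47697, c₁ = 111911/47697, c₀ = 3208/15899.

c₂ = 1.485, c₁ = 2.346, c₀ = 0.202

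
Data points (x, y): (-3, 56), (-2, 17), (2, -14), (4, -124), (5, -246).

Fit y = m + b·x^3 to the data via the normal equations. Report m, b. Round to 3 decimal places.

m = 1.990, b = -1.981

From the data, Σ1 = 5, Σx^3 = 162, Σx^3·x^3 = 20578.
And Σy = -311, Σx^3·y = -40446.
Δ = 5·20578 − 162² = 76646.
m = ((-311)·20578 − 162·(-40446))/76646 = 4013/2017; b = (5·(-40446) − 162·(-311))/76646 = -3996/2017.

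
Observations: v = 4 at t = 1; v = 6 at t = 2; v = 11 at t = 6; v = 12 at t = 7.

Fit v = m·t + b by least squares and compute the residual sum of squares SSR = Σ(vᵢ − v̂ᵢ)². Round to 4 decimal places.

SSR = 0.2885

From the data, Σt·t = 90, Σt = 16, Σ1 = 4.
For Xᵀv: Σt·v = 166, Σv = 33.
So XᵀX·[m, b]ᵀ = Xᵀv: [[90, 16]; [16, 4]]·[m, b]ᵀ = [166, 33]ᵀ.
Eliminating b: 4·(row 1) − 16·(row 2) gives 104·m = 4·166 − 16·33 = 136, so m = 17/13.
Then b = (33 − 16·(17/13))/4 = 157/52.
Residuals: -17/52, 19/52, 7/52, -9/52; SSR = 15/52.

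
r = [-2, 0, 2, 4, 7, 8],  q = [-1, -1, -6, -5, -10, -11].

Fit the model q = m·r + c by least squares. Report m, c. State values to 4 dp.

m = -1.0456, c = -2.3557

From the data, Σr·r = 137, Σr = 19, Σ1 = 6.
For Mᵀq: Σr·q = -188, Σq = -34.
MᵀM·[m, c]ᵀ = Mᵀq becomes [[137, 19]; [19, 6]]·[m, c]ᵀ = [-188, -34]ᵀ.
Δ = 137·6 − 19² = 461.
m = ((-188)·6 − 19·(-34))/461 = -482/461; c = (137·(-34) − 19·(-188))/461 = -1086/461.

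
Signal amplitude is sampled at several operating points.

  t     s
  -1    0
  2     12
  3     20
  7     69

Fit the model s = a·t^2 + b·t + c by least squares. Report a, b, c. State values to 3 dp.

a = 0.915, b = 3.142, c = 2.205

Sums needed: Σt^2·t^2 = 2499, Σt^2·t = 377, Σt^2 = 63, Σt·t = 63, Σt = 11, Σ1 = 4.
For Xᵀs: Σt^2·s = 3609, Σt·s = 567, Σs = 101.
XᵀX·[a, b, c]ᵀ = Xᵀs becomes [[2499, 377, 63]; [377, 63, 11]; [63, 11, 4]]·[a, b, c]ᵀ = [3609, 567, 101]ᵀ.
Inverting the 3×3 Gram matrix, [a, b, c]ᵀ = [7163/7832, 24609/7832, 97/44]ᵀ.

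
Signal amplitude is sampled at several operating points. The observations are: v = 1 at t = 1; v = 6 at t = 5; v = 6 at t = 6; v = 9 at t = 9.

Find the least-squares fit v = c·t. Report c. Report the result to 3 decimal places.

c = 1.035

Compute the Gram sums: Σt·t = 143.
For Mᵀv: Σt·v = 148.
Normal equations: [[143]]·[c]ᵀ = [148]ᵀ.
c = 148/143 = 1.03497.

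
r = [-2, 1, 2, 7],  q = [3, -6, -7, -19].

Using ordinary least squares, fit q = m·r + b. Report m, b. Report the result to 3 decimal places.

Forming XᵀX = [[58, 8]; [8, 4]] and Xᵀq = [-159, -29]ᵀ gives XᵀX·[m, b]ᵀ = Xᵀq.
Determinant 58·4 − 8² = 168.
m = ((-159)·4 − 8·(-29))/168 = -101/42; b = (58·(-29) − 8·(-159))/168 = -205/84.

m = -2.405, b = -2.440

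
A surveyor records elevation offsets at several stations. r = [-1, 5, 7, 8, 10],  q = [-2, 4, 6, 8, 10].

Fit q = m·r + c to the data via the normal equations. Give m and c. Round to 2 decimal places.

Entries of AᵀA: Σr·r = 239, Σr = 29, Σ1 = 5.
And Σr·q = 228, Σq = 26.
Normal equations: [[239, 29]; [29, 5]]·[m, c]ᵀ = [228, 26]ᵀ.
Eliminating c: 5·(row 1) − 29·(row 2) gives 354·m = 5·228 − 29·26 = 386, so m = 193/177.
Then c = (26 − 29·(193/177))/5 = -199/177.

m = 1.09, c = -1.12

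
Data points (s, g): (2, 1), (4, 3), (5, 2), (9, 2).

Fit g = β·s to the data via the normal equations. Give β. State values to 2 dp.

Sums needed: Σs·s = 126.
Moment sums: Σs·g = 42.
β = 42/126 = 0.333333.

β = 0.33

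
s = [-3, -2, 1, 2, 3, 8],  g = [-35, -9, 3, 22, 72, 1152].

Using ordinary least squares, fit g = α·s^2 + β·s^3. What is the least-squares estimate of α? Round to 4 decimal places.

Compute the Gram sums: Σs^2·s^2 = 4291, Σs^2·s^3 = 32769, Σs^3·s^3 = 263731.
Moment sums: Σs^2·g = 74116, Σs^3·g = 592964.
det = 4291·263731 − 32769² = 57862360.
α = (74116·263731 − 32769·592964)/57862360 = 2896237/1446559; β = (4291·592964 − 32769·74116)/57862360 = 2892533/1446559.

α = 2.0022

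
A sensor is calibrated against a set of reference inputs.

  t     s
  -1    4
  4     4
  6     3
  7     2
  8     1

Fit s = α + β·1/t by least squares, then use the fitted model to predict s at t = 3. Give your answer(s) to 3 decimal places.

XᵀX·[α, β]ᵀ = Xᵀs reads: 5·α + (-53/168)·β = 14;  (-53/168)·α + (31789/28224)·β = -117/56.
(Σ1 = 5, Σ1/t = -53/168, Σ1/t·1/t = 31789/28224, Σs = 14, Σ1/t·s = -117/56.)
Determinant 5·(31789/28224) − (-53/168)² = 19517/3528.
α = (14·(31789/28224) − (-53/168)·(-117/56))/(19517/3528) = 426443/156136; β = (5·(-117/56) − (-53/168)·14)/(19517/3528) = -21273/19517.
At t = 3: ŝ = (426443/156136)·(1) + (-21273/19517)·(1/3) = 369715/156136.

ŝ = 2.368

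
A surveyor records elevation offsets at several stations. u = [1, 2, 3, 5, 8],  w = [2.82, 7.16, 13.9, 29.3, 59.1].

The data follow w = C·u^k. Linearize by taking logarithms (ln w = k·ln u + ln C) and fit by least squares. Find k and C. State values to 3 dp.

Taking logs, ln w = k·ln u + ln C, so regress ln w on ln u.
Σln u = 5.4806, Σ(ln u)² = 8.6018, Σln w = 13.0940, Σln u·ln w = 18.1744.
Equations: 8.6018·k + 5.4806·ln C = 18.1744;  5.4806·k + 5·ln C = 13.0940.
Δ = 8.6018·5 − (5.4806)² = 12.9714; k = (18.1744·5 − 5.4806·13.0940)/12.9714 = 1.47315, ln C = (8.6018·13.0940 − 5.4806·18.1744)/12.9714 = 1.00403, so C = exp(1.00403) = 2.72925.

k = 1.473, C = 2.729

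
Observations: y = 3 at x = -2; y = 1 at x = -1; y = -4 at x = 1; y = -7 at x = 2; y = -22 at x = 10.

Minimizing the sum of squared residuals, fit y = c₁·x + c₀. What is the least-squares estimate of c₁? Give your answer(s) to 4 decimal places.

Sums needed: Σx·x = 110, Σx = 10, Σ1 = 5.
And Σx·y = -245, Σy = -29.
MᵀM·[c₁, c₀]ᵀ = Mᵀy becomes [[110, 10]; [10, 5]]·[c₁, c₀]ᵀ = [-245, -29]ᵀ.
Δ = 110·5 − 10² = 450.
c₁ = ((-245)·5 − 10·(-29))/450 = -187/90; c₀ = (110·(-29) − 10·(-245))/450 = -74/45.

c₁ = -2.0778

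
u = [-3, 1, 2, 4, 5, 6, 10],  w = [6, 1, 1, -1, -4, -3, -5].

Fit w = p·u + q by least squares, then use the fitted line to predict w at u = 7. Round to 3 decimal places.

Sums needed: Σu·u = 191, Σu = 25, Σ1 = 7.
And Σu·w = -107, Σw = -5.
Normal equations: [[191, 25]; [25, 7]]·[p, q]ᵀ = [-107, -5]ᵀ.
Determinant 191·7 − 25² = 712.
p = ((-107)·7 − 25·(-5))/712 = -78/89; q = (191·(-5) − 25·(-107))/712 = 215/89.
At u = 7: ŵ = (-78/89)·(7) + (215/89)·(1) = -331/89.

ŵ = -3.719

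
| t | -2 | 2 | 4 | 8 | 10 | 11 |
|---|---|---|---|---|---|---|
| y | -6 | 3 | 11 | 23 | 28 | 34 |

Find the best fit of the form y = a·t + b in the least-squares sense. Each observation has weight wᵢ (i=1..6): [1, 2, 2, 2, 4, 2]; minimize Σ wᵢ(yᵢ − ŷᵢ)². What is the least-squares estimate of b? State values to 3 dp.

Sums needed: Σwᵢ·t·t = 814, Σwᵢ·t = 88, Σwᵢ·1 = 13.
Moment sums: Σwᵢ·t·y = 2348, Σwᵢ·y = 248.
Normal equations: [[814, 88]; [88, 13]]·[a, b]ᵀ = [2348, 248]ᵀ.
Δ = 814·13 − 88² = 2838.
a = (2348·13 − 88·248)/2838 = 1450/473; b = (814·248 − 88·2348)/2838 = -72/43.

b = -1.674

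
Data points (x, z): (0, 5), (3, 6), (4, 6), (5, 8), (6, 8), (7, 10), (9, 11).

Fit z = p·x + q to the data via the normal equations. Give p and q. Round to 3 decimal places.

p = 0.722, q = 4.208

Normal-equation sums: Σx·x = 216, Σx = 34, Σ1 = 7.
Moment sums: Σx·z = 299, Σz = 54.
Normal equations: [[216, 34]; [34, 7]]·[p, q]ᵀ = [299, 54]ᵀ.
Δ = 216·7 − 34² = 356.
p = (299·7 − 34·54)/356 = 257/356; q = (216·54 − 34·299)/356 = 749/178.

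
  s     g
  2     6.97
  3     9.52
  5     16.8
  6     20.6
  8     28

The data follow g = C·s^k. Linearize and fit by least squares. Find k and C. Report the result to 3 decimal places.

k = 1.021, C = 3.289

Taking logs, ln g = k·ln s + ln C, so regress ln g on ln s.
Σln s = 7.2724, Σ(ln s)² = 11.8122, Σln g = 13.3739, Σln s·ln g = 20.7120.
Equations: 11.8122·k + 7.2724·ln C = 20.7120;  7.2724·k + 5·ln C = 13.3739.
Δ = 11.8122·5 − (7.2724)² = 6.1731; k = (20.7120·5 − 7.2724·13.3739)/6.1731 = 1.02051, ln C = (11.8122·13.3739 − 7.2724·20.7120)/6.1731 = 1.19046, so C = exp(1.19046) = 3.28860.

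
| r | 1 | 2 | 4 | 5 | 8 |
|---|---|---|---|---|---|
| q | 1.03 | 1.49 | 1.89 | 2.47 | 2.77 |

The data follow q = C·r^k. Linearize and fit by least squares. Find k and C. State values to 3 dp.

Linearized form: ln q = k·ln r + ln C. From the 5 transformed points,
AᵀA = [[9.3166, 5.7683]; [5.7683, 5]], rhs = [4.7328, 2.9880]ᵀ  (here Σln r = 5.7683, Σ(ln r)² = 9.3166, Σln q = 2.9880, Σln r·ln q = 4.7328).
Solving (det = 13.3096): k = 0.48299, ln C = 0.04039, so C = exp(0.04039) = 1.04121.

k = 0.483, C = 1.041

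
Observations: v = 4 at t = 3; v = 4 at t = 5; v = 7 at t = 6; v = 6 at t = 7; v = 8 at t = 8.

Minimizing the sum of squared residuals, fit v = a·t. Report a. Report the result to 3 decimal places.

With design matrix X, XᵀX = [[183]] and Xᵀv = [180]ᵀ.
a = 180/183 = 0.983607.

a = 0.984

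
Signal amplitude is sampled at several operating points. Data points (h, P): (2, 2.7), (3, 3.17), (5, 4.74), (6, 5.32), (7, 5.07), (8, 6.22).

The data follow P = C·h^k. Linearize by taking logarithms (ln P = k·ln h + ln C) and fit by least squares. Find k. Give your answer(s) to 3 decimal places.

k = 0.596

Taking logs, ln P = k·ln h + ln C, so regress ln P on ln h.
Σln h = 9.2183, Σ(ln h)² = 15.5987, Σln P = 8.8256, Σln h·ln P = 14.4148.
Equations: 15.5987·k + 9.2183·ln C = 14.4148;  9.2183·k + 6·ln C = 8.8256.
Slope k = (n·Σln h·ln P − Σln h·Σln P)/(n·Σ(ln h)² − (Σln h)²) = (6·14.4148 − 9.2183·8.8256)/8.6152 = 0.59566; ln C = (Σln P − k·Σln h)/n = 0.55577.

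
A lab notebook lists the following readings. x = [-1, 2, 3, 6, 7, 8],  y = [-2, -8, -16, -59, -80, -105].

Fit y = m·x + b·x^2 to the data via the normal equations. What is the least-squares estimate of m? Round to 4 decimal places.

m = -0.4470

From the data, Σx·x = 163, Σx·x^2 = 1105, Σx^2·x^2 = 7891.
Moment sums: Σx·y = -1816, Σx^2·y = -12942.
So MᵀM·[m, b]ᵀ = Mᵀy: [[163, 1105]; [1105, 7891]]·[m, b]ᵀ = [-1816, -12942]ᵀ.
Eliminating b: 7891·(row 1) − 1105·(row 2) gives 65208·m = 7891·(-1816) − 1105·(-12942) = -29146, so m = -59/132.
Then b = ((-12942) − 1105·(-59/132))/7891 = -2707/1716.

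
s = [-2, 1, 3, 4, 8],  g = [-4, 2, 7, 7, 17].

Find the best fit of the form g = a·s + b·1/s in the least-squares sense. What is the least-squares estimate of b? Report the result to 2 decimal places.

Compute the Gram sums: Σs·s = 94, Σs·1/s = 5, Σ1/s·1/s = 829/576.
And Σs·g = 195, Σ1/s·g = 245/24.
XᵀX·[a, b]ᵀ = Xᵀg becomes [[94, 5]; [5, 829/576]]·[a, b]ᵀ = [195, 245/24]ᵀ.
Determinant 94·(829/576) − 5² = 31763/288.
a = (195·(829/576) − 5·(245/24))/(31763/288) = 132255/63526; b = (94·(245/24) − 5·195)/(31763/288) = -4440/31763.

b = -0.14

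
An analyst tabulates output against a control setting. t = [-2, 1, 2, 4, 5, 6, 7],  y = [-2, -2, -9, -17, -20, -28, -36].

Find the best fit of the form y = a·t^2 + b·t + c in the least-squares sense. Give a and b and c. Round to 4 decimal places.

a = -0.4850, b = -1.3678, c = -2.4374

With design matrix X, XᵀX = [[4611, 749, 135]; [749, 135, 23]; [135, 23, 7]] and Xᵀy = [-3590, -604, -114]ᵀ.
Solving the 3×3 system (Gaussian elimination) gives a = -22079/45521, b = -62264/45521, c = -110951/45521.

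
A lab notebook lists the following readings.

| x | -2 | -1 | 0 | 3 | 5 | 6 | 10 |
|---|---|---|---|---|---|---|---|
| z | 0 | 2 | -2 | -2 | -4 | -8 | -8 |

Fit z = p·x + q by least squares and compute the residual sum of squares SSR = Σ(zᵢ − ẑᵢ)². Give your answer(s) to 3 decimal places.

Sums needed: Σx·x = 175, Σx = 21, Σ1 = 7.
And Σx·z = -156, Σz = -22.
AᵀA·[p, q]ᵀ = Aᵀz becomes [[175, 21]; [21, 7]]·[p, q]ᵀ = [-156, -22]ᵀ.
Determinant 175·7 − 21² = 784.
p = ((-156)·7 − 21·(-22))/784 = -45/56; q = (175·(-22) − 21·(-156))/784 = -41/56.
Residuals: -7/8, 27/14, -71/56, 8/7, 3/4, -137/56, 43/56; SSR = 407/28.

SSR = 14.536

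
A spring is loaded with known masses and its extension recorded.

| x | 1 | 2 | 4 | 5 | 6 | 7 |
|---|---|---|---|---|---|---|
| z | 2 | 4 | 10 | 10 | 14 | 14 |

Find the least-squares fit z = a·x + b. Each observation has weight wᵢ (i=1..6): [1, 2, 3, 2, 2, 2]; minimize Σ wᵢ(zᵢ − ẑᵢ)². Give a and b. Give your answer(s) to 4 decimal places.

a = 2.0893, b = 0.4388

Compute the Gram sums: Σwᵢ·x·x = 277, Σwᵢ·x = 53, Σwᵢ·1 = 12.
For MᵀWz: Σwᵢ·x·z = 602, Σwᵢ·z = 116.
So MᵀWM·[a, b]ᵀ = MᵀWz: [[277, 53]; [53, 12]]·[a, b]ᵀ = [602, 116]ᵀ.
Determinant 277·12 − 53² = 515.
a = (602·12 − 53·116)/515 = 1076/515; b = (277·116 − 53·602)/515 = 226/515.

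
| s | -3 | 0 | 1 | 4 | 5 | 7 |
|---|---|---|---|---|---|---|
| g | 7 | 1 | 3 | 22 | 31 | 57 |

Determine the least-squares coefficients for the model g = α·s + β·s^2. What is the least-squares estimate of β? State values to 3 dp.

With design matrix A, AᵀA = [[100, 506]; [506, 3364]] and Aᵀg = [624, 3986]ᵀ.
Eliminating β: 3364·(row 1) − 506·(row 2) gives 80364·α = 3364·624 − 506·3986 = 82220, so α = 20555/20091.
Then β = (3986 − 506·(20555/20091))/3364 = 20714/20091.

β = 1.031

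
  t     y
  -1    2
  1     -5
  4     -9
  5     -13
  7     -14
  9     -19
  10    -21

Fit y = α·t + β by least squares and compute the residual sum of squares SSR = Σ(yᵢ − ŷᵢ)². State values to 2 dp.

SSR = 9.27

AᵀA·[α, β]ᵀ = Aᵀy reads: 273·α + 35·β = -587;  35·α + 7·β = -79.
Eliminating β: 7·(row 1) − 35·(row 2) gives 686·α = 7·(-587) − 35·(-79) = -1344, so α = -96/49.
Then β = ((-79) − 35·(-96/49))/7 = -73/49.
Residuals: 75/49, -76/49, 16/49, -12/7, 59/49, 6/49, 4/49; SSR = 454/49.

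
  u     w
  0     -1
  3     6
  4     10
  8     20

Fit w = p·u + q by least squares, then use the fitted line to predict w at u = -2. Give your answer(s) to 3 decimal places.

Normal-equation sums: Σu·u = 89, Σu = 15, Σ1 = 4.
And Σu·w = 218, Σw = 35.
So AᵀA·[p, q]ᵀ = Aᵀw: [[89, 15]; [15, 4]]·[p, q]ᵀ = [218, 35]ᵀ.
Eliminating q: 4·(row 1) − 15·(row 2) gives 131·p = 4·218 − 15·35 = 347, so p = 347/131.
Then q = (35 − 15·(347/131))/4 = -155/131.
At u = -2: ŵ = (347/131)·(-2) + (-155/131)·(1) = -849/131.

ŵ = -6.481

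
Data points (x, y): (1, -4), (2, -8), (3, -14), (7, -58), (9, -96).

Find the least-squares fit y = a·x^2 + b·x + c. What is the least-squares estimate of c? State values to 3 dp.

With design matrix A, AᵀA = [[9060, 1108, 144]; [1108, 144, 22]; [144, 22, 5]] and Aᵀy = [-10780, -1332, -180]ᵀ.
Inverting the 3×3 Gram matrix, [a, b, c]ᵀ = [-113/97, 26/97, -352/97]ᵀ.

c = -3.629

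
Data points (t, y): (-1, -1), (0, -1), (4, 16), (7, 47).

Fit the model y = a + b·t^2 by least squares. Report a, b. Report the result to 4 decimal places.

Sums needed: Σ1 = 4, Σt^2 = 66, Σt^2·t^2 = 2658.
Moment sums: Σy = 61, Σt^2·y = 2558.
MᵀM·[a, b]ᵀ = Mᵀy becomes [[4, 66]; [66, 2658]]·[a, b]ᵀ = [61, 2558]ᵀ.
Determinant 4·2658 − 66² = 6276.
a = (61·2658 − 66·2558)/6276 = -1115/1046; b = (4·2558 − 66·61)/6276 = 3103/3138.

a = -1.0660, b = 0.9888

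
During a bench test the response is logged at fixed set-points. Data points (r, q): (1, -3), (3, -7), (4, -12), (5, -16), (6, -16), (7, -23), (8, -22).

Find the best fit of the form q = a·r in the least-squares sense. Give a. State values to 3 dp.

a = -2.925

The normal system XᵀX·[a]ᵀ = Xᵀq is [[200]]·[a]ᵀ = [-585]ᵀ.
Hence a = -585 / 200 ≈ -2.925.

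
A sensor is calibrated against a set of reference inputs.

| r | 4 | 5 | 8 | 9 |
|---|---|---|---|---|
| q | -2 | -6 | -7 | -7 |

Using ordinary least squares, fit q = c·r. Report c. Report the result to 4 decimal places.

From the data, Σr·r = 186.
Right-hand side: Σr·q = -157.
Hence c = -157 / 186 ≈ -0.844086.

c = -0.8441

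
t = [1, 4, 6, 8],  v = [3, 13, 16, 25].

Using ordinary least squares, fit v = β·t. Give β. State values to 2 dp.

β = 3.00

Forming XᵀX = [[117]] and Xᵀv = [351]ᵀ gives XᵀX·[β]ᵀ = Xᵀv.
β = 351/117 = 3.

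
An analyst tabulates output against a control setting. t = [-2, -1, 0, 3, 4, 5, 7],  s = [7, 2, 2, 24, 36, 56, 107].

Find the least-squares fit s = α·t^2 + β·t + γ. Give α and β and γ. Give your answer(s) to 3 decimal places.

α = 1.991, β = 1.073, γ = 1.394

With design matrix A, AᵀA = [[3380, 550, 104]; [550, 104, 16]; [104, 16, 7]] and Aᵀs = [7465, 1229, 234]ᵀ.
Row-reducing yields α = 60857/30566, β = 32811/30566, γ = 21310/15283.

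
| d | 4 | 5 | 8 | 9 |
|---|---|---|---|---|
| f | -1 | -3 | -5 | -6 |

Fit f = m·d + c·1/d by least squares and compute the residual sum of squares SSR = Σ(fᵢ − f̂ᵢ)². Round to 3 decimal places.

Forming XᵀX = [[186, 4]; [4, 16909/129600]] and Xᵀf = [-113, -257/120]ᵀ gives XᵀX·[m, c]ᵀ = Xᵀf.
Determinant 186·(16909/129600) − 4² = 178579/21600.
m = ((-113)·(16909/129600) − 4·(-257/120))/(178579/21600) = -800477/1071474; c = (186·(-257/120) − 4·(-113))/(178579/21600) = 1158840/178579.
Residuals: 196087/535737, -14015/24918, 88658/535737, 963/357158; SSR = 511847/1071474.

SSR = 0.478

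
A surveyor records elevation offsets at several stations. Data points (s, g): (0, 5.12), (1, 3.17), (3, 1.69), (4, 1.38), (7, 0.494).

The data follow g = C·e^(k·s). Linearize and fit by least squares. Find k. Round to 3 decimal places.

With ln gᵢ as the transformed response and sᵢ as the regressor:
AᵀA = [[75.0000, 15.0000]; [15.0000, 5]], rhs = [-0.9203, 2.9285]ᵀ  (here Σs = 15.0000, Σ(s)² = 75.0000, Σln g = 2.9285, Σs·ln g = -0.9203).
Δ = 75.0000·5 − (15.0000)² = 150.0000; k = (-0.9203·5 − 15.0000·2.9285)/150.0000 = -0.32352, ln C = (75.0000·2.9285 − 15.0000·-0.9203)/150.0000 = 1.55627.

k = -0.324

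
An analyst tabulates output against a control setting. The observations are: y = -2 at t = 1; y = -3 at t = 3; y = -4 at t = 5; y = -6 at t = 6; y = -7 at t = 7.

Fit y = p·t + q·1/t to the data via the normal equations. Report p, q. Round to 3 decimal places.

MᵀM·[p, q]ᵀ = Mᵀy reads: 120·p + 5·q = -116;  5·p + (52889/44100)·q = -29/5.
Δ = 120·(52889/44100) − 5² = 87403/735.
p = ((-116)·(52889/44100) − 5·(-29/5))/(87403/735) = -1214056/1311045; q = (120·(-29/5) − 5·(-116))/(87403/735) = -85260/87403.

p = -0.926, q = -0.975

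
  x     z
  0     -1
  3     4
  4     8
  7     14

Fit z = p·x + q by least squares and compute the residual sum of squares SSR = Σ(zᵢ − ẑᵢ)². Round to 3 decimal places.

Forming MᵀM = [[74, 14]; [14, 4]] and Mᵀz = [142, 25]ᵀ gives MᵀM·[p, q]ᵀ = Mᵀz.
Eliminating q: 4·(row 1) − 14·(row 2) gives 100·p = 4·142 − 14·25 = 218, so p = 109/50.
Then q = (25 − 14·(109/50))/4 = -69/50.
Residuals: 19/50, -29/25, 33/50, 3/25; SSR = 97/50.

SSR = 1.940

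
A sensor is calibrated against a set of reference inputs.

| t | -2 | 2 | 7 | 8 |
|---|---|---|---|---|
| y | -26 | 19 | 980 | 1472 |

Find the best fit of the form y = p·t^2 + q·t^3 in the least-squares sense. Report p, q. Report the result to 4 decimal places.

p = -0.8813, q = 2.9844

Sums needed: Σt^2·t^2 = 6529, Σt^2·t^3 = 49575, Σt^3·t^3 = 379921.
For Aᵀy: Σt^2·y = 142200, Σt^3·y = 1090164.
AᵀA·[p, q]ᵀ = Aᵀy becomes [[6529, 49575]; [49575, 379921]]·[p, q]ᵀ = [142200, 1090164]ᵀ.
Determinant 6529·379921 − 49575² = 22823584.
p = (142200·379921 − 49575·1090164)/22823584 = -5028525/5705896; q = (6529·1090164 − 49575·142200)/22823584 = 17028939/5705896.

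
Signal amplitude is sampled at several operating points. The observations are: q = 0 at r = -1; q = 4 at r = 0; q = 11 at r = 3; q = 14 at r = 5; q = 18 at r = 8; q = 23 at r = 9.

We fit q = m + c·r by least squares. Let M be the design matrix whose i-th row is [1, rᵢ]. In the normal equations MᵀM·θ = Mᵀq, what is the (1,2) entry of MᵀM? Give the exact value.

24

Row 1 ↔ basis 1, column 2 ↔ basis r, so (MᵀM)_{1,2} = Σᵢ r = (1)·(-1) + (1)·(0) + (1)·(3) + (1)·(5) + (1)·(8) + (1)·(9) = 24.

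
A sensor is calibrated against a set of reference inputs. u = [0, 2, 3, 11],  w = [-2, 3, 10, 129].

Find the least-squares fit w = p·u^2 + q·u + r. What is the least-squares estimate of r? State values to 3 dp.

Normal-equation sums: Σu^2·u^2 = 14738, Σu^2·u = 1366, Σu^2 = 134, Σu·u = 134, Σu = 16, Σ1 = 4.
For Aᵀw: Σu^2·w = 15711, Σu·w = 1455, Σw = 140.
Solving the 3×3 system (Gaussian elimination) gives p = 318/317, q = 565/634, r = -688/317.

r = -2.170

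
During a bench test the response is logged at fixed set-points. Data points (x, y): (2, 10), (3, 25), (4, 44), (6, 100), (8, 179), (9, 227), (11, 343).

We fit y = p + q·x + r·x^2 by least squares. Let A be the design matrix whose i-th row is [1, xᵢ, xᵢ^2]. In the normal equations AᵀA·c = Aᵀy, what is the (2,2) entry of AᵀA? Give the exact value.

331

Row 2 ↔ basis x, column 2 ↔ basis x, so (AᵀA)_{2,2} = Σᵢ (x)·(x) = (2)·(2) + (3)·(3) + (4)·(4) + (6)·(6) + (8)·(8) + (9)·(9) + (11)·(11) = 331.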